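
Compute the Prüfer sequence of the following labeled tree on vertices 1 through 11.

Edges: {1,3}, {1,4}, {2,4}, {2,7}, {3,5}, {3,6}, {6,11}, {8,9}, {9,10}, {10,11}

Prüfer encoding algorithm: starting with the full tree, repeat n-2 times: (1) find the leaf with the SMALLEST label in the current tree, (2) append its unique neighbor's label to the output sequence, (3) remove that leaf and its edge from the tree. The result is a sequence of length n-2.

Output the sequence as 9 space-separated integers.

Step 1: leaves = {5,7,8}. Remove smallest leaf 5, emit neighbor 3.
Step 2: leaves = {7,8}. Remove smallest leaf 7, emit neighbor 2.
Step 3: leaves = {2,8}. Remove smallest leaf 2, emit neighbor 4.
Step 4: leaves = {4,8}. Remove smallest leaf 4, emit neighbor 1.
Step 5: leaves = {1,8}. Remove smallest leaf 1, emit neighbor 3.
Step 6: leaves = {3,8}. Remove smallest leaf 3, emit neighbor 6.
Step 7: leaves = {6,8}. Remove smallest leaf 6, emit neighbor 11.
Step 8: leaves = {8,11}. Remove smallest leaf 8, emit neighbor 9.
Step 9: leaves = {9,11}. Remove smallest leaf 9, emit neighbor 10.
Done: 2 vertices remain (10, 11). Sequence = [3 2 4 1 3 6 11 9 10]

Answer: 3 2 4 1 3 6 11 9 10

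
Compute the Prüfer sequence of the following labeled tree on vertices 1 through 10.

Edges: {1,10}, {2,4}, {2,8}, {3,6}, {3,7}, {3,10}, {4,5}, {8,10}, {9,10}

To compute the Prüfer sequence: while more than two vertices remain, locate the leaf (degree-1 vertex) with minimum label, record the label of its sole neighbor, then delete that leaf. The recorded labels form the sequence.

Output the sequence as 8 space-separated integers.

Answer: 10 4 2 8 3 3 10 10

Derivation:
Step 1: leaves = {1,5,6,7,9}. Remove smallest leaf 1, emit neighbor 10.
Step 2: leaves = {5,6,7,9}. Remove smallest leaf 5, emit neighbor 4.
Step 3: leaves = {4,6,7,9}. Remove smallest leaf 4, emit neighbor 2.
Step 4: leaves = {2,6,7,9}. Remove smallest leaf 2, emit neighbor 8.
Step 5: leaves = {6,7,8,9}. Remove smallest leaf 6, emit neighbor 3.
Step 6: leaves = {7,8,9}. Remove smallest leaf 7, emit neighbor 3.
Step 7: leaves = {3,8,9}. Remove smallest leaf 3, emit neighbor 10.
Step 8: leaves = {8,9}. Remove smallest leaf 8, emit neighbor 10.
Done: 2 vertices remain (9, 10). Sequence = [10 4 2 8 3 3 10 10]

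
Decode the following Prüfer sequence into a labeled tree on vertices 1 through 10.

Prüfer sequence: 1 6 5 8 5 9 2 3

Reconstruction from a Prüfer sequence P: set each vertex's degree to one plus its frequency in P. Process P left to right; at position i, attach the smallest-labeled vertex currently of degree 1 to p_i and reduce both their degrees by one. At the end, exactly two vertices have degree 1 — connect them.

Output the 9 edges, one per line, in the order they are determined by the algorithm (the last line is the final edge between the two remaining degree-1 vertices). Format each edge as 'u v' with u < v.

Initial degrees: {1:2, 2:2, 3:2, 4:1, 5:3, 6:2, 7:1, 8:2, 9:2, 10:1}
Step 1: smallest deg-1 vertex = 4, p_1 = 1. Add edge {1,4}. Now deg[4]=0, deg[1]=1.
Step 2: smallest deg-1 vertex = 1, p_2 = 6. Add edge {1,6}. Now deg[1]=0, deg[6]=1.
Step 3: smallest deg-1 vertex = 6, p_3 = 5. Add edge {5,6}. Now deg[6]=0, deg[5]=2.
Step 4: smallest deg-1 vertex = 7, p_4 = 8. Add edge {7,8}. Now deg[7]=0, deg[8]=1.
Step 5: smallest deg-1 vertex = 8, p_5 = 5. Add edge {5,8}. Now deg[8]=0, deg[5]=1.
Step 6: smallest deg-1 vertex = 5, p_6 = 9. Add edge {5,9}. Now deg[5]=0, deg[9]=1.
Step 7: smallest deg-1 vertex = 9, p_7 = 2. Add edge {2,9}. Now deg[9]=0, deg[2]=1.
Step 8: smallest deg-1 vertex = 2, p_8 = 3. Add edge {2,3}. Now deg[2]=0, deg[3]=1.
Final: two remaining deg-1 vertices are 3, 10. Add edge {3,10}.

Answer: 1 4
1 6
5 6
7 8
5 8
5 9
2 9
2 3
3 10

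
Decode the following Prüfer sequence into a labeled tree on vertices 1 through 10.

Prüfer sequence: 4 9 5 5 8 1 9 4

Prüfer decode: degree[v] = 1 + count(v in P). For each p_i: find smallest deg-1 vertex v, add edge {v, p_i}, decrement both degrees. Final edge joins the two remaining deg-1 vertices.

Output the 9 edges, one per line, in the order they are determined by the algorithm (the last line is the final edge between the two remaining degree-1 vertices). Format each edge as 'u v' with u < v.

Answer: 2 4
3 9
5 6
5 7
5 8
1 8
1 9
4 9
4 10

Derivation:
Initial degrees: {1:2, 2:1, 3:1, 4:3, 5:3, 6:1, 7:1, 8:2, 9:3, 10:1}
Step 1: smallest deg-1 vertex = 2, p_1 = 4. Add edge {2,4}. Now deg[2]=0, deg[4]=2.
Step 2: smallest deg-1 vertex = 3, p_2 = 9. Add edge {3,9}. Now deg[3]=0, deg[9]=2.
Step 3: smallest deg-1 vertex = 6, p_3 = 5. Add edge {5,6}. Now deg[6]=0, deg[5]=2.
Step 4: smallest deg-1 vertex = 7, p_4 = 5. Add edge {5,7}. Now deg[7]=0, deg[5]=1.
Step 5: smallest deg-1 vertex = 5, p_5 = 8. Add edge {5,8}. Now deg[5]=0, deg[8]=1.
Step 6: smallest deg-1 vertex = 8, p_6 = 1. Add edge {1,8}. Now deg[8]=0, deg[1]=1.
Step 7: smallest deg-1 vertex = 1, p_7 = 9. Add edge {1,9}. Now deg[1]=0, deg[9]=1.
Step 8: smallest deg-1 vertex = 9, p_8 = 4. Add edge {4,9}. Now deg[9]=0, deg[4]=1.
Final: two remaining deg-1 vertices are 4, 10. Add edge {4,10}.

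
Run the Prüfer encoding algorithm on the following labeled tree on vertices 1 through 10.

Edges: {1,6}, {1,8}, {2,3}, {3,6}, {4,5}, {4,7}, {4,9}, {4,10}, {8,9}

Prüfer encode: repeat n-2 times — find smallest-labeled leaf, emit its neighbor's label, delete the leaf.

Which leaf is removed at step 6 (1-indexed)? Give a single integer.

Answer: 7

Derivation:
Step 1: current leaves = {2,5,7,10}. Remove leaf 2 (neighbor: 3).
Step 2: current leaves = {3,5,7,10}. Remove leaf 3 (neighbor: 6).
Step 3: current leaves = {5,6,7,10}. Remove leaf 5 (neighbor: 4).
Step 4: current leaves = {6,7,10}. Remove leaf 6 (neighbor: 1).
Step 5: current leaves = {1,7,10}. Remove leaf 1 (neighbor: 8).
Step 6: current leaves = {7,8,10}. Remove leaf 7 (neighbor: 4).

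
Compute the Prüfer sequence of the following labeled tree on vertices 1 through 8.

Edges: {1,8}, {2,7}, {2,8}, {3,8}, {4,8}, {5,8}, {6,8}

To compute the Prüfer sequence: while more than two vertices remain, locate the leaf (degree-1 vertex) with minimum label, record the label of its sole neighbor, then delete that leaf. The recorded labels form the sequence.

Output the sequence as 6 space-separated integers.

Answer: 8 8 8 8 8 2

Derivation:
Step 1: leaves = {1,3,4,5,6,7}. Remove smallest leaf 1, emit neighbor 8.
Step 2: leaves = {3,4,5,6,7}. Remove smallest leaf 3, emit neighbor 8.
Step 3: leaves = {4,5,6,7}. Remove smallest leaf 4, emit neighbor 8.
Step 4: leaves = {5,6,7}. Remove smallest leaf 5, emit neighbor 8.
Step 5: leaves = {6,7}. Remove smallest leaf 6, emit neighbor 8.
Step 6: leaves = {7,8}. Remove smallest leaf 7, emit neighbor 2.
Done: 2 vertices remain (2, 8). Sequence = [8 8 8 8 8 2]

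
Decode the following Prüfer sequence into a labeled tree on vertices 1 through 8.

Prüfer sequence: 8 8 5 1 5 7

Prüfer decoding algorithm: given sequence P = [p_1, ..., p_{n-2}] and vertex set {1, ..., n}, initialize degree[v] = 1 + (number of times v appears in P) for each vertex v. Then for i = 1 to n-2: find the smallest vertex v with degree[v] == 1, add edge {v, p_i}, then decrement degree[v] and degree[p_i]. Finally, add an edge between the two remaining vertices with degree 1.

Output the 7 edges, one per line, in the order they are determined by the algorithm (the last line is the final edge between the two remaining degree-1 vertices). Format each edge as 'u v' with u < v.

Initial degrees: {1:2, 2:1, 3:1, 4:1, 5:3, 6:1, 7:2, 8:3}
Step 1: smallest deg-1 vertex = 2, p_1 = 8. Add edge {2,8}. Now deg[2]=0, deg[8]=2.
Step 2: smallest deg-1 vertex = 3, p_2 = 8. Add edge {3,8}. Now deg[3]=0, deg[8]=1.
Step 3: smallest deg-1 vertex = 4, p_3 = 5. Add edge {4,5}. Now deg[4]=0, deg[5]=2.
Step 4: smallest deg-1 vertex = 6, p_4 = 1. Add edge {1,6}. Now deg[6]=0, deg[1]=1.
Step 5: smallest deg-1 vertex = 1, p_5 = 5. Add edge {1,5}. Now deg[1]=0, deg[5]=1.
Step 6: smallest deg-1 vertex = 5, p_6 = 7. Add edge {5,7}. Now deg[5]=0, deg[7]=1.
Final: two remaining deg-1 vertices are 7, 8. Add edge {7,8}.

Answer: 2 8
3 8
4 5
1 6
1 5
5 7
7 8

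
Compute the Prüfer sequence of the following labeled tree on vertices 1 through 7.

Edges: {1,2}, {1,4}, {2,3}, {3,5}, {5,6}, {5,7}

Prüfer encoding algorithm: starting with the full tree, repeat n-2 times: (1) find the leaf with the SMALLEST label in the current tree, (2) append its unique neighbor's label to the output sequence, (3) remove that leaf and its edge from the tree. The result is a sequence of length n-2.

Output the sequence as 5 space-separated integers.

Answer: 1 2 3 5 5

Derivation:
Step 1: leaves = {4,6,7}. Remove smallest leaf 4, emit neighbor 1.
Step 2: leaves = {1,6,7}. Remove smallest leaf 1, emit neighbor 2.
Step 3: leaves = {2,6,7}. Remove smallest leaf 2, emit neighbor 3.
Step 4: leaves = {3,6,7}. Remove smallest leaf 3, emit neighbor 5.
Step 5: leaves = {6,7}. Remove smallest leaf 6, emit neighbor 5.
Done: 2 vertices remain (5, 7). Sequence = [1 2 3 5 5]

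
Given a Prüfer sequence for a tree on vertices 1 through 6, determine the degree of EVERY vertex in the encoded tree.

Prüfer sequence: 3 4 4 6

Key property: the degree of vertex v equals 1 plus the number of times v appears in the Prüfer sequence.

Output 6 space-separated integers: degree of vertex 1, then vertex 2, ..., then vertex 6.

p_1 = 3: count[3] becomes 1
p_2 = 4: count[4] becomes 1
p_3 = 4: count[4] becomes 2
p_4 = 6: count[6] becomes 1
Degrees (1 + count): deg[1]=1+0=1, deg[2]=1+0=1, deg[3]=1+1=2, deg[4]=1+2=3, deg[5]=1+0=1, deg[6]=1+1=2

Answer: 1 1 2 3 1 2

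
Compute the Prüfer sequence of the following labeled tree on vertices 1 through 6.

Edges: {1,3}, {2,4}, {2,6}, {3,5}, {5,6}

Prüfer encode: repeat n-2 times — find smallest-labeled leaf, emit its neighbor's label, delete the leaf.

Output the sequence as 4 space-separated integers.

Answer: 3 5 2 6

Derivation:
Step 1: leaves = {1,4}. Remove smallest leaf 1, emit neighbor 3.
Step 2: leaves = {3,4}. Remove smallest leaf 3, emit neighbor 5.
Step 3: leaves = {4,5}. Remove smallest leaf 4, emit neighbor 2.
Step 4: leaves = {2,5}. Remove smallest leaf 2, emit neighbor 6.
Done: 2 vertices remain (5, 6). Sequence = [3 5 2 6]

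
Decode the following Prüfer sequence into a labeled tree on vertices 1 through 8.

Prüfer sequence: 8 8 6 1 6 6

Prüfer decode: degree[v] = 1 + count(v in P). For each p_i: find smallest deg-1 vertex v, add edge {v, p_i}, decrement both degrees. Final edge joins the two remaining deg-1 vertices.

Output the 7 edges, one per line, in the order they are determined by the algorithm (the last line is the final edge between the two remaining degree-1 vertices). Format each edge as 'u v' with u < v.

Initial degrees: {1:2, 2:1, 3:1, 4:1, 5:1, 6:4, 7:1, 8:3}
Step 1: smallest deg-1 vertex = 2, p_1 = 8. Add edge {2,8}. Now deg[2]=0, deg[8]=2.
Step 2: smallest deg-1 vertex = 3, p_2 = 8. Add edge {3,8}. Now deg[3]=0, deg[8]=1.
Step 3: smallest deg-1 vertex = 4, p_3 = 6. Add edge {4,6}. Now deg[4]=0, deg[6]=3.
Step 4: smallest deg-1 vertex = 5, p_4 = 1. Add edge {1,5}. Now deg[5]=0, deg[1]=1.
Step 5: smallest deg-1 vertex = 1, p_5 = 6. Add edge {1,6}. Now deg[1]=0, deg[6]=2.
Step 6: smallest deg-1 vertex = 7, p_6 = 6. Add edge {6,7}. Now deg[7]=0, deg[6]=1.
Final: two remaining deg-1 vertices are 6, 8. Add edge {6,8}.

Answer: 2 8
3 8
4 6
1 5
1 6
6 7
6 8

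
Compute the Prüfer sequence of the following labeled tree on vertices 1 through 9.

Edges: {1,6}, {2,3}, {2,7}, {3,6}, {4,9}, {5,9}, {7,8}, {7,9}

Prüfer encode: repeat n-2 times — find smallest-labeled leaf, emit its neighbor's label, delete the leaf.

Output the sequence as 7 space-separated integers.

Answer: 6 9 9 3 2 7 7

Derivation:
Step 1: leaves = {1,4,5,8}. Remove smallest leaf 1, emit neighbor 6.
Step 2: leaves = {4,5,6,8}. Remove smallest leaf 4, emit neighbor 9.
Step 3: leaves = {5,6,8}. Remove smallest leaf 5, emit neighbor 9.
Step 4: leaves = {6,8,9}. Remove smallest leaf 6, emit neighbor 3.
Step 5: leaves = {3,8,9}. Remove smallest leaf 3, emit neighbor 2.
Step 6: leaves = {2,8,9}. Remove smallest leaf 2, emit neighbor 7.
Step 7: leaves = {8,9}. Remove smallest leaf 8, emit neighbor 7.
Done: 2 vertices remain (7, 9). Sequence = [6 9 9 3 2 7 7]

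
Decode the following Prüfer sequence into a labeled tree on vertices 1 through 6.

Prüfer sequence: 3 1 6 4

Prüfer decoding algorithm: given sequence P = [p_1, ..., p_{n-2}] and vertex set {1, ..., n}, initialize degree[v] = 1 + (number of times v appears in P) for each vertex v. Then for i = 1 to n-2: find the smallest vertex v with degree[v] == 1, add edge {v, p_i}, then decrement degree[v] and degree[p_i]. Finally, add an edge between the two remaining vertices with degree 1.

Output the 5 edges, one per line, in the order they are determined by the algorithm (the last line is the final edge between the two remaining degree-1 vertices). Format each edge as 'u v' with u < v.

Answer: 2 3
1 3
1 6
4 5
4 6

Derivation:
Initial degrees: {1:2, 2:1, 3:2, 4:2, 5:1, 6:2}
Step 1: smallest deg-1 vertex = 2, p_1 = 3. Add edge {2,3}. Now deg[2]=0, deg[3]=1.
Step 2: smallest deg-1 vertex = 3, p_2 = 1. Add edge {1,3}. Now deg[3]=0, deg[1]=1.
Step 3: smallest deg-1 vertex = 1, p_3 = 6. Add edge {1,6}. Now deg[1]=0, deg[6]=1.
Step 4: smallest deg-1 vertex = 5, p_4 = 4. Add edge {4,5}. Now deg[5]=0, deg[4]=1.
Final: two remaining deg-1 vertices are 4, 6. Add edge {4,6}.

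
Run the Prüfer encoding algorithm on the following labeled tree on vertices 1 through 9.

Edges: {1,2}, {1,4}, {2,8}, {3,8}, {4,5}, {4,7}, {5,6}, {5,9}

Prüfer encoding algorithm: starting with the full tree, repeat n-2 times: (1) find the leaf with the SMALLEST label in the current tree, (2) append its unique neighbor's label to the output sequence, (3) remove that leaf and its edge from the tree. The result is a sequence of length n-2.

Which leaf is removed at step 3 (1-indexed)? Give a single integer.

Step 1: current leaves = {3,6,7,9}. Remove leaf 3 (neighbor: 8).
Step 2: current leaves = {6,7,8,9}. Remove leaf 6 (neighbor: 5).
Step 3: current leaves = {7,8,9}. Remove leaf 7 (neighbor: 4).

Answer: 7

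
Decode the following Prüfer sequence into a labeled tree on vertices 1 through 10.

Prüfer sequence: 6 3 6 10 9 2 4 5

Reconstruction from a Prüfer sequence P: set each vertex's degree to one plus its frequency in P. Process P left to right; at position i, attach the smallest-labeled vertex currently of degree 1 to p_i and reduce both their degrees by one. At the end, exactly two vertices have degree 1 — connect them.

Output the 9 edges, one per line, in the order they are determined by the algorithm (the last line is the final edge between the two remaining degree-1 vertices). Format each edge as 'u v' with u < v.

Answer: 1 6
3 7
3 6
6 10
8 9
2 9
2 4
4 5
5 10

Derivation:
Initial degrees: {1:1, 2:2, 3:2, 4:2, 5:2, 6:3, 7:1, 8:1, 9:2, 10:2}
Step 1: smallest deg-1 vertex = 1, p_1 = 6. Add edge {1,6}. Now deg[1]=0, deg[6]=2.
Step 2: smallest deg-1 vertex = 7, p_2 = 3. Add edge {3,7}. Now deg[7]=0, deg[3]=1.
Step 3: smallest deg-1 vertex = 3, p_3 = 6. Add edge {3,6}. Now deg[3]=0, deg[6]=1.
Step 4: smallest deg-1 vertex = 6, p_4 = 10. Add edge {6,10}. Now deg[6]=0, deg[10]=1.
Step 5: smallest deg-1 vertex = 8, p_5 = 9. Add edge {8,9}. Now deg[8]=0, deg[9]=1.
Step 6: smallest deg-1 vertex = 9, p_6 = 2. Add edge {2,9}. Now deg[9]=0, deg[2]=1.
Step 7: smallest deg-1 vertex = 2, p_7 = 4. Add edge {2,4}. Now deg[2]=0, deg[4]=1.
Step 8: smallest deg-1 vertex = 4, p_8 = 5. Add edge {4,5}. Now deg[4]=0, deg[5]=1.
Final: two remaining deg-1 vertices are 5, 10. Add edge {5,10}.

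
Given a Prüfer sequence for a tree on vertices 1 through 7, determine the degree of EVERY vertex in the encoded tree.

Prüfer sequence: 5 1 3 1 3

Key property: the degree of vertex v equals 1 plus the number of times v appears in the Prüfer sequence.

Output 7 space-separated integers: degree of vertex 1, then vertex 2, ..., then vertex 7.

Answer: 3 1 3 1 2 1 1

Derivation:
p_1 = 5: count[5] becomes 1
p_2 = 1: count[1] becomes 1
p_3 = 3: count[3] becomes 1
p_4 = 1: count[1] becomes 2
p_5 = 3: count[3] becomes 2
Degrees (1 + count): deg[1]=1+2=3, deg[2]=1+0=1, deg[3]=1+2=3, deg[4]=1+0=1, deg[5]=1+1=2, deg[6]=1+0=1, deg[7]=1+0=1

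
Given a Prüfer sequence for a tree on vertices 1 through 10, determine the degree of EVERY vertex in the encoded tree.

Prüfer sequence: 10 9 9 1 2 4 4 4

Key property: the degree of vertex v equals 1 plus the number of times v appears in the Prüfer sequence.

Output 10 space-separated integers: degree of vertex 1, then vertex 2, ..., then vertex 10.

p_1 = 10: count[10] becomes 1
p_2 = 9: count[9] becomes 1
p_3 = 9: count[9] becomes 2
p_4 = 1: count[1] becomes 1
p_5 = 2: count[2] becomes 1
p_6 = 4: count[4] becomes 1
p_7 = 4: count[4] becomes 2
p_8 = 4: count[4] becomes 3
Degrees (1 + count): deg[1]=1+1=2, deg[2]=1+1=2, deg[3]=1+0=1, deg[4]=1+3=4, deg[5]=1+0=1, deg[6]=1+0=1, deg[7]=1+0=1, deg[8]=1+0=1, deg[9]=1+2=3, deg[10]=1+1=2

Answer: 2 2 1 4 1 1 1 1 3 2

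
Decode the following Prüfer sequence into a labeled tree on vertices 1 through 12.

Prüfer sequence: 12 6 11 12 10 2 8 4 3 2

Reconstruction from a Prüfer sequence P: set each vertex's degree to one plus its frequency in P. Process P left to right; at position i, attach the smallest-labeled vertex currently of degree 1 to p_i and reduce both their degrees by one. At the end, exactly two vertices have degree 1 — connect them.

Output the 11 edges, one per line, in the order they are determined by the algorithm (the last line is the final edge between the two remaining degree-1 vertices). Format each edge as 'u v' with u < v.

Initial degrees: {1:1, 2:3, 3:2, 4:2, 5:1, 6:2, 7:1, 8:2, 9:1, 10:2, 11:2, 12:3}
Step 1: smallest deg-1 vertex = 1, p_1 = 12. Add edge {1,12}. Now deg[1]=0, deg[12]=2.
Step 2: smallest deg-1 vertex = 5, p_2 = 6. Add edge {5,6}. Now deg[5]=0, deg[6]=1.
Step 3: smallest deg-1 vertex = 6, p_3 = 11. Add edge {6,11}. Now deg[6]=0, deg[11]=1.
Step 4: smallest deg-1 vertex = 7, p_4 = 12. Add edge {7,12}. Now deg[7]=0, deg[12]=1.
Step 5: smallest deg-1 vertex = 9, p_5 = 10. Add edge {9,10}. Now deg[9]=0, deg[10]=1.
Step 6: smallest deg-1 vertex = 10, p_6 = 2. Add edge {2,10}. Now deg[10]=0, deg[2]=2.
Step 7: smallest deg-1 vertex = 11, p_7 = 8. Add edge {8,11}. Now deg[11]=0, deg[8]=1.
Step 8: smallest deg-1 vertex = 8, p_8 = 4. Add edge {4,8}. Now deg[8]=0, deg[4]=1.
Step 9: smallest deg-1 vertex = 4, p_9 = 3. Add edge {3,4}. Now deg[4]=0, deg[3]=1.
Step 10: smallest deg-1 vertex = 3, p_10 = 2. Add edge {2,3}. Now deg[3]=0, deg[2]=1.
Final: two remaining deg-1 vertices are 2, 12. Add edge {2,12}.

Answer: 1 12
5 6
6 11
7 12
9 10
2 10
8 11
4 8
3 4
2 3
2 12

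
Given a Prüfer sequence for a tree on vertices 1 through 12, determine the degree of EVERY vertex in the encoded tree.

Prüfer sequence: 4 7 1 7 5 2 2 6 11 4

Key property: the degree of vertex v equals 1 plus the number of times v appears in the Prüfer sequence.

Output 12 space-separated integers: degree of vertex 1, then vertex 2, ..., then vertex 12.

Answer: 2 3 1 3 2 2 3 1 1 1 2 1

Derivation:
p_1 = 4: count[4] becomes 1
p_2 = 7: count[7] becomes 1
p_3 = 1: count[1] becomes 1
p_4 = 7: count[7] becomes 2
p_5 = 5: count[5] becomes 1
p_6 = 2: count[2] becomes 1
p_7 = 2: count[2] becomes 2
p_8 = 6: count[6] becomes 1
p_9 = 11: count[11] becomes 1
p_10 = 4: count[4] becomes 2
Degrees (1 + count): deg[1]=1+1=2, deg[2]=1+2=3, deg[3]=1+0=1, deg[4]=1+2=3, deg[5]=1+1=2, deg[6]=1+1=2, deg[7]=1+2=3, deg[8]=1+0=1, deg[9]=1+0=1, deg[10]=1+0=1, deg[11]=1+1=2, deg[12]=1+0=1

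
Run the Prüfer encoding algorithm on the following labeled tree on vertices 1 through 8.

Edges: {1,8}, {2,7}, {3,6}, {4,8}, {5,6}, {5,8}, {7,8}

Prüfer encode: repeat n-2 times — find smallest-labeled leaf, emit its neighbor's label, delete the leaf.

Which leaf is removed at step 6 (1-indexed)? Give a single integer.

Step 1: current leaves = {1,2,3,4}. Remove leaf 1 (neighbor: 8).
Step 2: current leaves = {2,3,4}. Remove leaf 2 (neighbor: 7).
Step 3: current leaves = {3,4,7}. Remove leaf 3 (neighbor: 6).
Step 4: current leaves = {4,6,7}. Remove leaf 4 (neighbor: 8).
Step 5: current leaves = {6,7}. Remove leaf 6 (neighbor: 5).
Step 6: current leaves = {5,7}. Remove leaf 5 (neighbor: 8).

Answer: 5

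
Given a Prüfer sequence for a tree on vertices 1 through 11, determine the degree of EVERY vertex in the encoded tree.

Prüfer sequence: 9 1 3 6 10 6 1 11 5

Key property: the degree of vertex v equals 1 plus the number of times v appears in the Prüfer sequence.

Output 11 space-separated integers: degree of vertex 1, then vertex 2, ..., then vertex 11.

p_1 = 9: count[9] becomes 1
p_2 = 1: count[1] becomes 1
p_3 = 3: count[3] becomes 1
p_4 = 6: count[6] becomes 1
p_5 = 10: count[10] becomes 1
p_6 = 6: count[6] becomes 2
p_7 = 1: count[1] becomes 2
p_8 = 11: count[11] becomes 1
p_9 = 5: count[5] becomes 1
Degrees (1 + count): deg[1]=1+2=3, deg[2]=1+0=1, deg[3]=1+1=2, deg[4]=1+0=1, deg[5]=1+1=2, deg[6]=1+2=3, deg[7]=1+0=1, deg[8]=1+0=1, deg[9]=1+1=2, deg[10]=1+1=2, deg[11]=1+1=2

Answer: 3 1 2 1 2 3 1 1 2 2 2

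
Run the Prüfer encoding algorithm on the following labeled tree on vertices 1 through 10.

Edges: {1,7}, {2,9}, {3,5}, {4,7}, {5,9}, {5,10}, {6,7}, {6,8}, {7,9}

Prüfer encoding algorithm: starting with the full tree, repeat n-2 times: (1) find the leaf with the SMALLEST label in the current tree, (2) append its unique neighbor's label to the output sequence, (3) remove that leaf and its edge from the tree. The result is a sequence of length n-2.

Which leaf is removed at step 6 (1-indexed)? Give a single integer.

Step 1: current leaves = {1,2,3,4,8,10}. Remove leaf 1 (neighbor: 7).
Step 2: current leaves = {2,3,4,8,10}. Remove leaf 2 (neighbor: 9).
Step 3: current leaves = {3,4,8,10}. Remove leaf 3 (neighbor: 5).
Step 4: current leaves = {4,8,10}. Remove leaf 4 (neighbor: 7).
Step 5: current leaves = {8,10}. Remove leaf 8 (neighbor: 6).
Step 6: current leaves = {6,10}. Remove leaf 6 (neighbor: 7).

Answer: 6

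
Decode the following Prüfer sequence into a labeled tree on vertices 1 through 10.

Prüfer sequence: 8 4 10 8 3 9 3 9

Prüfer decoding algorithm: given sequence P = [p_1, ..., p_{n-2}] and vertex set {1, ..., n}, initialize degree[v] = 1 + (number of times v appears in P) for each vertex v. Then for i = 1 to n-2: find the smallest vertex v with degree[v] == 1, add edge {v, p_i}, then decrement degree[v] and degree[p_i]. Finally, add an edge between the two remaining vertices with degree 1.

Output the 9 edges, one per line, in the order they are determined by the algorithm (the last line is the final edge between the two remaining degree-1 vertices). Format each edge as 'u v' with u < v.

Answer: 1 8
2 4
4 10
5 8
3 6
7 9
3 8
3 9
9 10

Derivation:
Initial degrees: {1:1, 2:1, 3:3, 4:2, 5:1, 6:1, 7:1, 8:3, 9:3, 10:2}
Step 1: smallest deg-1 vertex = 1, p_1 = 8. Add edge {1,8}. Now deg[1]=0, deg[8]=2.
Step 2: smallest deg-1 vertex = 2, p_2 = 4. Add edge {2,4}. Now deg[2]=0, deg[4]=1.
Step 3: smallest deg-1 vertex = 4, p_3 = 10. Add edge {4,10}. Now deg[4]=0, deg[10]=1.
Step 4: smallest deg-1 vertex = 5, p_4 = 8. Add edge {5,8}. Now deg[5]=0, deg[8]=1.
Step 5: smallest deg-1 vertex = 6, p_5 = 3. Add edge {3,6}. Now deg[6]=0, deg[3]=2.
Step 6: smallest deg-1 vertex = 7, p_6 = 9. Add edge {7,9}. Now deg[7]=0, deg[9]=2.
Step 7: smallest deg-1 vertex = 8, p_7 = 3. Add edge {3,8}. Now deg[8]=0, deg[3]=1.
Step 8: smallest deg-1 vertex = 3, p_8 = 9. Add edge {3,9}. Now deg[3]=0, deg[9]=1.
Final: two remaining deg-1 vertices are 9, 10. Add edge {9,10}.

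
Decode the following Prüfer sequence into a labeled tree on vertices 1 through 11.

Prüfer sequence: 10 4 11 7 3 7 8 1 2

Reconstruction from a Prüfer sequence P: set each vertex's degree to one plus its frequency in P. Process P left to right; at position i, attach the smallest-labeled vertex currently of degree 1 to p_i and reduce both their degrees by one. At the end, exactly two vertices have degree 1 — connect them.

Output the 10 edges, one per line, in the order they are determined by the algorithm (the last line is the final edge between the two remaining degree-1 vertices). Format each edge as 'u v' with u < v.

Initial degrees: {1:2, 2:2, 3:2, 4:2, 5:1, 6:1, 7:3, 8:2, 9:1, 10:2, 11:2}
Step 1: smallest deg-1 vertex = 5, p_1 = 10. Add edge {5,10}. Now deg[5]=0, deg[10]=1.
Step 2: smallest deg-1 vertex = 6, p_2 = 4. Add edge {4,6}. Now deg[6]=0, deg[4]=1.
Step 3: smallest deg-1 vertex = 4, p_3 = 11. Add edge {4,11}. Now deg[4]=0, deg[11]=1.
Step 4: smallest deg-1 vertex = 9, p_4 = 7. Add edge {7,9}. Now deg[9]=0, deg[7]=2.
Step 5: smallest deg-1 vertex = 10, p_5 = 3. Add edge {3,10}. Now deg[10]=0, deg[3]=1.
Step 6: smallest deg-1 vertex = 3, p_6 = 7. Add edge {3,7}. Now deg[3]=0, deg[7]=1.
Step 7: smallest deg-1 vertex = 7, p_7 = 8. Add edge {7,8}. Now deg[7]=0, deg[8]=1.
Step 8: smallest deg-1 vertex = 8, p_8 = 1. Add edge {1,8}. Now deg[8]=0, deg[1]=1.
Step 9: smallest deg-1 vertex = 1, p_9 = 2. Add edge {1,2}. Now deg[1]=0, deg[2]=1.
Final: two remaining deg-1 vertices are 2, 11. Add edge {2,11}.

Answer: 5 10
4 6
4 11
7 9
3 10
3 7
7 8
1 8
1 2
2 11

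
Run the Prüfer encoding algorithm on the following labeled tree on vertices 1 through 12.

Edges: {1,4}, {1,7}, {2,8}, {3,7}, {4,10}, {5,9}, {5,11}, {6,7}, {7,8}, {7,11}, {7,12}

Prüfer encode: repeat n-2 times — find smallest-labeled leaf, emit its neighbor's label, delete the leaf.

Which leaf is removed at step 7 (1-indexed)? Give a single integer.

Step 1: current leaves = {2,3,6,9,10,12}. Remove leaf 2 (neighbor: 8).
Step 2: current leaves = {3,6,8,9,10,12}. Remove leaf 3 (neighbor: 7).
Step 3: current leaves = {6,8,9,10,12}. Remove leaf 6 (neighbor: 7).
Step 4: current leaves = {8,9,10,12}. Remove leaf 8 (neighbor: 7).
Step 5: current leaves = {9,10,12}. Remove leaf 9 (neighbor: 5).
Step 6: current leaves = {5,10,12}. Remove leaf 5 (neighbor: 11).
Step 7: current leaves = {10,11,12}. Remove leaf 10 (neighbor: 4).

Answer: 10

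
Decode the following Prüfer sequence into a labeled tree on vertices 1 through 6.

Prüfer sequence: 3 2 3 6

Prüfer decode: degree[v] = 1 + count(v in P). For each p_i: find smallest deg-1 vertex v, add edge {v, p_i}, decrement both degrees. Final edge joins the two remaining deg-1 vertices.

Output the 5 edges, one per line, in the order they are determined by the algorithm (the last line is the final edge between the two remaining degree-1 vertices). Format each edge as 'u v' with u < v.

Answer: 1 3
2 4
2 3
3 6
5 6

Derivation:
Initial degrees: {1:1, 2:2, 3:3, 4:1, 5:1, 6:2}
Step 1: smallest deg-1 vertex = 1, p_1 = 3. Add edge {1,3}. Now deg[1]=0, deg[3]=2.
Step 2: smallest deg-1 vertex = 4, p_2 = 2. Add edge {2,4}. Now deg[4]=0, deg[2]=1.
Step 3: smallest deg-1 vertex = 2, p_3 = 3. Add edge {2,3}. Now deg[2]=0, deg[3]=1.
Step 4: smallest deg-1 vertex = 3, p_4 = 6. Add edge {3,6}. Now deg[3]=0, deg[6]=1.
Final: two remaining deg-1 vertices are 5, 6. Add edge {5,6}.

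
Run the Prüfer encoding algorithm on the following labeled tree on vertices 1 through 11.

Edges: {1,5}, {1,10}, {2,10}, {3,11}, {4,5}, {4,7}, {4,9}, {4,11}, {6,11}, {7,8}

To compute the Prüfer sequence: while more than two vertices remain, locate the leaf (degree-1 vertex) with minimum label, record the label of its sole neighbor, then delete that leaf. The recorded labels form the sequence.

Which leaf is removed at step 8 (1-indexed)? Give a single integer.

Answer: 1

Derivation:
Step 1: current leaves = {2,3,6,8,9}. Remove leaf 2 (neighbor: 10).
Step 2: current leaves = {3,6,8,9,10}. Remove leaf 3 (neighbor: 11).
Step 3: current leaves = {6,8,9,10}. Remove leaf 6 (neighbor: 11).
Step 4: current leaves = {8,9,10,11}. Remove leaf 8 (neighbor: 7).
Step 5: current leaves = {7,9,10,11}. Remove leaf 7 (neighbor: 4).
Step 6: current leaves = {9,10,11}. Remove leaf 9 (neighbor: 4).
Step 7: current leaves = {10,11}. Remove leaf 10 (neighbor: 1).
Step 8: current leaves = {1,11}. Remove leaf 1 (neighbor: 5).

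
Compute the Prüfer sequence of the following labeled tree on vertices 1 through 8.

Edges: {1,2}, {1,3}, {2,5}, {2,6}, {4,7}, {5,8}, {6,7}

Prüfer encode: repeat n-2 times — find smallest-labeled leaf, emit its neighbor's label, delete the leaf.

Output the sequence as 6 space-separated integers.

Answer: 1 2 7 6 2 5

Derivation:
Step 1: leaves = {3,4,8}. Remove smallest leaf 3, emit neighbor 1.
Step 2: leaves = {1,4,8}. Remove smallest leaf 1, emit neighbor 2.
Step 3: leaves = {4,8}. Remove smallest leaf 4, emit neighbor 7.
Step 4: leaves = {7,8}. Remove smallest leaf 7, emit neighbor 6.
Step 5: leaves = {6,8}. Remove smallest leaf 6, emit neighbor 2.
Step 6: leaves = {2,8}. Remove smallest leaf 2, emit neighbor 5.
Done: 2 vertices remain (5, 8). Sequence = [1 2 7 6 2 5]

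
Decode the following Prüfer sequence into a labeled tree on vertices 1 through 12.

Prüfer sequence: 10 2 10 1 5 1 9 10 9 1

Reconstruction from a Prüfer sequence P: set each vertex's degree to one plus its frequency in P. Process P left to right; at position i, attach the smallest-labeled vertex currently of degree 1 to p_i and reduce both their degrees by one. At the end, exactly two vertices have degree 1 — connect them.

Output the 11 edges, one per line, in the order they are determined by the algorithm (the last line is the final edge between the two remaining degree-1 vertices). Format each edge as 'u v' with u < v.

Answer: 3 10
2 4
2 10
1 6
5 7
1 5
8 9
10 11
9 10
1 9
1 12

Derivation:
Initial degrees: {1:4, 2:2, 3:1, 4:1, 5:2, 6:1, 7:1, 8:1, 9:3, 10:4, 11:1, 12:1}
Step 1: smallest deg-1 vertex = 3, p_1 = 10. Add edge {3,10}. Now deg[3]=0, deg[10]=3.
Step 2: smallest deg-1 vertex = 4, p_2 = 2. Add edge {2,4}. Now deg[4]=0, deg[2]=1.
Step 3: smallest deg-1 vertex = 2, p_3 = 10. Add edge {2,10}. Now deg[2]=0, deg[10]=2.
Step 4: smallest deg-1 vertex = 6, p_4 = 1. Add edge {1,6}. Now deg[6]=0, deg[1]=3.
Step 5: smallest deg-1 vertex = 7, p_5 = 5. Add edge {5,7}. Now deg[7]=0, deg[5]=1.
Step 6: smallest deg-1 vertex = 5, p_6 = 1. Add edge {1,5}. Now deg[5]=0, deg[1]=2.
Step 7: smallest deg-1 vertex = 8, p_7 = 9. Add edge {8,9}. Now deg[8]=0, deg[9]=2.
Step 8: smallest deg-1 vertex = 11, p_8 = 10. Add edge {10,11}. Now deg[11]=0, deg[10]=1.
Step 9: smallest deg-1 vertex = 10, p_9 = 9. Add edge {9,10}. Now deg[10]=0, deg[9]=1.
Step 10: smallest deg-1 vertex = 9, p_10 = 1. Add edge {1,9}. Now deg[9]=0, deg[1]=1.
Final: two remaining deg-1 vertices are 1, 12. Add edge {1,12}.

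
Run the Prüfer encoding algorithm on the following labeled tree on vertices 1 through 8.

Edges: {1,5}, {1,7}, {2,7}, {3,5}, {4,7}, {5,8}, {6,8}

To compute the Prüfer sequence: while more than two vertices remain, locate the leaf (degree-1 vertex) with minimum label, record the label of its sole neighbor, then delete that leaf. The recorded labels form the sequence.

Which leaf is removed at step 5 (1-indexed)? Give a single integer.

Step 1: current leaves = {2,3,4,6}. Remove leaf 2 (neighbor: 7).
Step 2: current leaves = {3,4,6}. Remove leaf 3 (neighbor: 5).
Step 3: current leaves = {4,6}. Remove leaf 4 (neighbor: 7).
Step 4: current leaves = {6,7}. Remove leaf 6 (neighbor: 8).
Step 5: current leaves = {7,8}. Remove leaf 7 (neighbor: 1).

Answer: 7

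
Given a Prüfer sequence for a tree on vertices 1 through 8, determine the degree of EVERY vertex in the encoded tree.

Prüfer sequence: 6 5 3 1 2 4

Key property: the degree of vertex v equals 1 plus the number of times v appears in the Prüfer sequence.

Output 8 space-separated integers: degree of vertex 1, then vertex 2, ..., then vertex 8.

p_1 = 6: count[6] becomes 1
p_2 = 5: count[5] becomes 1
p_3 = 3: count[3] becomes 1
p_4 = 1: count[1] becomes 1
p_5 = 2: count[2] becomes 1
p_6 = 4: count[4] becomes 1
Degrees (1 + count): deg[1]=1+1=2, deg[2]=1+1=2, deg[3]=1+1=2, deg[4]=1+1=2, deg[5]=1+1=2, deg[6]=1+1=2, deg[7]=1+0=1, deg[8]=1+0=1

Answer: 2 2 2 2 2 2 1 1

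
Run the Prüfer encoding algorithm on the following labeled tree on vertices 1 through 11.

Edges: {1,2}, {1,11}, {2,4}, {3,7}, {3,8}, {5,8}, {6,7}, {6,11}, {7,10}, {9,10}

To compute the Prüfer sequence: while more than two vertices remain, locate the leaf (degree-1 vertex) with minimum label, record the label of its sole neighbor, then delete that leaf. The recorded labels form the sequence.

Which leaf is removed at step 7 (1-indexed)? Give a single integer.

Step 1: current leaves = {4,5,9}. Remove leaf 4 (neighbor: 2).
Step 2: current leaves = {2,5,9}. Remove leaf 2 (neighbor: 1).
Step 3: current leaves = {1,5,9}. Remove leaf 1 (neighbor: 11).
Step 4: current leaves = {5,9,11}. Remove leaf 5 (neighbor: 8).
Step 5: current leaves = {8,9,11}. Remove leaf 8 (neighbor: 3).
Step 6: current leaves = {3,9,11}. Remove leaf 3 (neighbor: 7).
Step 7: current leaves = {9,11}. Remove leaf 9 (neighbor: 10).

Answer: 9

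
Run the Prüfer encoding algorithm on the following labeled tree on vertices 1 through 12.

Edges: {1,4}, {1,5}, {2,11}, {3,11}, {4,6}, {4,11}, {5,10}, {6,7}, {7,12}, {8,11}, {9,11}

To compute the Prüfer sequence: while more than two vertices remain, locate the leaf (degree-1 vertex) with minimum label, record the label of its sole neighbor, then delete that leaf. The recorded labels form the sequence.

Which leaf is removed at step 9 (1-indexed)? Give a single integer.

Step 1: current leaves = {2,3,8,9,10,12}. Remove leaf 2 (neighbor: 11).
Step 2: current leaves = {3,8,9,10,12}. Remove leaf 3 (neighbor: 11).
Step 3: current leaves = {8,9,10,12}. Remove leaf 8 (neighbor: 11).
Step 4: current leaves = {9,10,12}. Remove leaf 9 (neighbor: 11).
Step 5: current leaves = {10,11,12}. Remove leaf 10 (neighbor: 5).
Step 6: current leaves = {5,11,12}. Remove leaf 5 (neighbor: 1).
Step 7: current leaves = {1,11,12}. Remove leaf 1 (neighbor: 4).
Step 8: current leaves = {11,12}. Remove leaf 11 (neighbor: 4).
Step 9: current leaves = {4,12}. Remove leaf 4 (neighbor: 6).

Answer: 4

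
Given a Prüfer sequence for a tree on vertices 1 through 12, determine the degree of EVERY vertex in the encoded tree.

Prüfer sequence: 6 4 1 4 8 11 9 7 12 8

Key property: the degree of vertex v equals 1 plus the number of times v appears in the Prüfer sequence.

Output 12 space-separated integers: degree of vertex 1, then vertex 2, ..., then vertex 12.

p_1 = 6: count[6] becomes 1
p_2 = 4: count[4] becomes 1
p_3 = 1: count[1] becomes 1
p_4 = 4: count[4] becomes 2
p_5 = 8: count[8] becomes 1
p_6 = 11: count[11] becomes 1
p_7 = 9: count[9] becomes 1
p_8 = 7: count[7] becomes 1
p_9 = 12: count[12] becomes 1
p_10 = 8: count[8] becomes 2
Degrees (1 + count): deg[1]=1+1=2, deg[2]=1+0=1, deg[3]=1+0=1, deg[4]=1+2=3, deg[5]=1+0=1, deg[6]=1+1=2, deg[7]=1+1=2, deg[8]=1+2=3, deg[9]=1+1=2, deg[10]=1+0=1, deg[11]=1+1=2, deg[12]=1+1=2

Answer: 2 1 1 3 1 2 2 3 2 1 2 2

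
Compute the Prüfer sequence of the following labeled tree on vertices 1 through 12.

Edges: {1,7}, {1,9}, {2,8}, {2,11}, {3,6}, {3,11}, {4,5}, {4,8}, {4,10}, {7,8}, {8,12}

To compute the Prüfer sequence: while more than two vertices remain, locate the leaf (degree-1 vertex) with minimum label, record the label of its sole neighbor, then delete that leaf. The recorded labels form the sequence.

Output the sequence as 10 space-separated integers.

Answer: 4 3 11 1 7 8 4 8 2 8

Derivation:
Step 1: leaves = {5,6,9,10,12}. Remove smallest leaf 5, emit neighbor 4.
Step 2: leaves = {6,9,10,12}. Remove smallest leaf 6, emit neighbor 3.
Step 3: leaves = {3,9,10,12}. Remove smallest leaf 3, emit neighbor 11.
Step 4: leaves = {9,10,11,12}. Remove smallest leaf 9, emit neighbor 1.
Step 5: leaves = {1,10,11,12}. Remove smallest leaf 1, emit neighbor 7.
Step 6: leaves = {7,10,11,12}. Remove smallest leaf 7, emit neighbor 8.
Step 7: leaves = {10,11,12}. Remove smallest leaf 10, emit neighbor 4.
Step 8: leaves = {4,11,12}. Remove smallest leaf 4, emit neighbor 8.
Step 9: leaves = {11,12}. Remove smallest leaf 11, emit neighbor 2.
Step 10: leaves = {2,12}. Remove smallest leaf 2, emit neighbor 8.
Done: 2 vertices remain (8, 12). Sequence = [4 3 11 1 7 8 4 8 2 8]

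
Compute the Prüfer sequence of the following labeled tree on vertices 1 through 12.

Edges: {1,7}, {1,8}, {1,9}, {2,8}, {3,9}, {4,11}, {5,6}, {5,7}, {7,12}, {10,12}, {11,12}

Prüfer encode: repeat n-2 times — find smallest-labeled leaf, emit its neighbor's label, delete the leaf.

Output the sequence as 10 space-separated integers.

Answer: 8 9 11 5 7 1 1 7 12 12

Derivation:
Step 1: leaves = {2,3,4,6,10}. Remove smallest leaf 2, emit neighbor 8.
Step 2: leaves = {3,4,6,8,10}. Remove smallest leaf 3, emit neighbor 9.
Step 3: leaves = {4,6,8,9,10}. Remove smallest leaf 4, emit neighbor 11.
Step 4: leaves = {6,8,9,10,11}. Remove smallest leaf 6, emit neighbor 5.
Step 5: leaves = {5,8,9,10,11}. Remove smallest leaf 5, emit neighbor 7.
Step 6: leaves = {8,9,10,11}. Remove smallest leaf 8, emit neighbor 1.
Step 7: leaves = {9,10,11}. Remove smallest leaf 9, emit neighbor 1.
Step 8: leaves = {1,10,11}. Remove smallest leaf 1, emit neighbor 7.
Step 9: leaves = {7,10,11}. Remove smallest leaf 7, emit neighbor 12.
Step 10: leaves = {10,11}. Remove smallest leaf 10, emit neighbor 12.
Done: 2 vertices remain (11, 12). Sequence = [8 9 11 5 7 1 1 7 12 12]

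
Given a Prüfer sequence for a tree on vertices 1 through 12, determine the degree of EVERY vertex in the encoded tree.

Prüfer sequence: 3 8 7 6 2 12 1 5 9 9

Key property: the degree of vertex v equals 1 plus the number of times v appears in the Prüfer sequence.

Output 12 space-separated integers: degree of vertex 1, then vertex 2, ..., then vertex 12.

p_1 = 3: count[3] becomes 1
p_2 = 8: count[8] becomes 1
p_3 = 7: count[7] becomes 1
p_4 = 6: count[6] becomes 1
p_5 = 2: count[2] becomes 1
p_6 = 12: count[12] becomes 1
p_7 = 1: count[1] becomes 1
p_8 = 5: count[5] becomes 1
p_9 = 9: count[9] becomes 1
p_10 = 9: count[9] becomes 2
Degrees (1 + count): deg[1]=1+1=2, deg[2]=1+1=2, deg[3]=1+1=2, deg[4]=1+0=1, deg[5]=1+1=2, deg[6]=1+1=2, deg[7]=1+1=2, deg[8]=1+1=2, deg[9]=1+2=3, deg[10]=1+0=1, deg[11]=1+0=1, deg[12]=1+1=2

Answer: 2 2 2 1 2 2 2 2 3 1 1 2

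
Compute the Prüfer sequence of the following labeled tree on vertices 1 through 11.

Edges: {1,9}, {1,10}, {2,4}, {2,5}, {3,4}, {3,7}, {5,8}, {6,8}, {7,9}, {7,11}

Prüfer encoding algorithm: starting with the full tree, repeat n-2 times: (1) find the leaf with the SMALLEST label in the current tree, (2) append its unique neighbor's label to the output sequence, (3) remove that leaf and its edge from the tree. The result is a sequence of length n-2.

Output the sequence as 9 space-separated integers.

Answer: 8 5 2 4 3 7 1 9 7

Derivation:
Step 1: leaves = {6,10,11}. Remove smallest leaf 6, emit neighbor 8.
Step 2: leaves = {8,10,11}. Remove smallest leaf 8, emit neighbor 5.
Step 3: leaves = {5,10,11}. Remove smallest leaf 5, emit neighbor 2.
Step 4: leaves = {2,10,11}. Remove smallest leaf 2, emit neighbor 4.
Step 5: leaves = {4,10,11}. Remove smallest leaf 4, emit neighbor 3.
Step 6: leaves = {3,10,11}. Remove smallest leaf 3, emit neighbor 7.
Step 7: leaves = {10,11}. Remove smallest leaf 10, emit neighbor 1.
Step 8: leaves = {1,11}. Remove smallest leaf 1, emit neighbor 9.
Step 9: leaves = {9,11}. Remove smallest leaf 9, emit neighbor 7.
Done: 2 vertices remain (7, 11). Sequence = [8 5 2 4 3 7 1 9 7]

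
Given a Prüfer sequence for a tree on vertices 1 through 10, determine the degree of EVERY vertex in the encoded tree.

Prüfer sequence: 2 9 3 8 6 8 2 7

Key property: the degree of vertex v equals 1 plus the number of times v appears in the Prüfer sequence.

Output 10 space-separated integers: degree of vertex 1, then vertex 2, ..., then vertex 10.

Answer: 1 3 2 1 1 2 2 3 2 1

Derivation:
p_1 = 2: count[2] becomes 1
p_2 = 9: count[9] becomes 1
p_3 = 3: count[3] becomes 1
p_4 = 8: count[8] becomes 1
p_5 = 6: count[6] becomes 1
p_6 = 8: count[8] becomes 2
p_7 = 2: count[2] becomes 2
p_8 = 7: count[7] becomes 1
Degrees (1 + count): deg[1]=1+0=1, deg[2]=1+2=3, deg[3]=1+1=2, deg[4]=1+0=1, deg[5]=1+0=1, deg[6]=1+1=2, deg[7]=1+1=2, deg[8]=1+2=3, deg[9]=1+1=2, deg[10]=1+0=1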